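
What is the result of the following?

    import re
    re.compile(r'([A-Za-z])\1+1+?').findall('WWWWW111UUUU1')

A backreference is literal: `\1` must see the identical characters the first group matched.
Scanning left to right: at [0:6] match 'WWWWW1', group 1 = 'W'; at [8:13] match 'UUUU1', group 1 = 'U'.
One capturing group, so `findall` returns just the captured substring from each match — 2 in all.

['W', 'U']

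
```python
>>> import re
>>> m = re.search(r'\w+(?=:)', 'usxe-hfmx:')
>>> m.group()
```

The `(?=…)`/`(?<=…)` assertion just peeks at neighbouring text; it doesn't advance the match position.
`re.search` tries every starting position until one works.
The match spans [5:9] → 'hfmx'.

'hfmx'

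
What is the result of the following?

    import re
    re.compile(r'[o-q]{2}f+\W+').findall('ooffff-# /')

Pattern: exactly 2 of a character in [o-q], then one or more of the literal 'f'; then one or more of a non-word character.
Walking the string: at [0:10] → 'ooffff-# /'.
With no groups in the pattern, `findall` gives back each whole match — 1 here.

['ooffff-# /']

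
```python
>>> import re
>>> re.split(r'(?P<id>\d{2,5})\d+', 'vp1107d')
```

This matches 2 to 5 of a digit (captured as 'id'); then one or more of a digit.
The group in the pattern means `split` returns the separators' captures alongside the pieces.

['vp', '110', 'd']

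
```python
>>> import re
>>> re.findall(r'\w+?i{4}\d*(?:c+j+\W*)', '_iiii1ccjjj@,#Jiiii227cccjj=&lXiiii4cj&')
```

['_iiii1ccjjj@,#', 'Jiiii227cccjj=&', 'lXiiii4cj&']

The pattern matches one or more of a word character (lazy); then exactly 4 of a literal 'i', then zero or more of a digit; then one or more of the literal 'c', then one or more of a literal 'j', then zero or more of a non-word character (non-capturing group).
Matches: at [0:14] → '_iiii1ccjjj@,#'; at [14:29] → 'Jiiii227cccjj=&'; at [29:39] → 'lXiiii4cj&'.
With no groups in the pattern, `findall` gives back each whole match — 3 here.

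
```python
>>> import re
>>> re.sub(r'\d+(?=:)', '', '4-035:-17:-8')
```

'4-:-:-8'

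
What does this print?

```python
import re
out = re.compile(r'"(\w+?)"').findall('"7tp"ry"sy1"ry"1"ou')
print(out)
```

['7tp', 'sy1', '1']

Walking the string: at [0:5] match '"7tp"', group 1 = '7tp'; at [7:12] match '"sy1"', group 1 = 'sy1'; at [14:17] match '"1"', group 1 = '1'.
One capturing group, so `findall` returns just the captured substring from each match — 3 in all.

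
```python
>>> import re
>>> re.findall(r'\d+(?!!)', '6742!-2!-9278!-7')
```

`(?!…)`/`(?<!…)` only lets a position through if the neighbouring text does NOT match; no characters are consumed.
Walking the string: at [0:3] → '674'; at [9:12] → '927'; at [15:16] → '7'.
Since nothing is captured, `findall` lists the 3 matched substrings directly.

['674', '927', '7']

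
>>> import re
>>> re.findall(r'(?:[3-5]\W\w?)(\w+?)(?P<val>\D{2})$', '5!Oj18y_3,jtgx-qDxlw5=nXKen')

Pattern: a character in [3-5], then a non-word character, then optionally a word character (non-capturing group); then one or more of a word character (lazy) (captured); then exactly 2 of a non-digit (captured as 'val'); then anchored at the end.
Multiple groups make `findall` return tuples — one 2-tuple for the one match.

[('XK', 'en')]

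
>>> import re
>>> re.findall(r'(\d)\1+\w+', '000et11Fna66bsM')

['0']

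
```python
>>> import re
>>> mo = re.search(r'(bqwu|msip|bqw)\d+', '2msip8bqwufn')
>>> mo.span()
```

(1, 6)

`re.search` scans for the first position where the pattern succeeds.
The match spans [1:6] → 'msip8'.
Captured: group 1 = 'msip'.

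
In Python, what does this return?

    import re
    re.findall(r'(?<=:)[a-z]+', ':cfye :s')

['cfye', 's']

Lookahead/lookbehind check context without consuming it, so the matched span excludes the asserted characters.
Matches: at [1:5] → 'cfye'; at [7:8] → 's'.
With no groups in the pattern, `findall` gives back each whole match — 2 here.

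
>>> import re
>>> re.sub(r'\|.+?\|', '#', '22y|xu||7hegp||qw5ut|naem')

`sub` substitutes '#' at each match site.

'22y###naem'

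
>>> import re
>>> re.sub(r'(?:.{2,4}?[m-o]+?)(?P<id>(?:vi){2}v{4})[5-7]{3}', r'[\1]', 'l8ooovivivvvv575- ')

'[vivivvvv]- '

The pattern matches 2 to 4 of any character (lazy), then one or more of a character in [m-o] (lazy) (non-capturing group); then the literal 'vi' repeated 2 times, then exactly 4 of the literal 'v' (captured as 'id'); then exactly 3 of a character in [5-7].
Matches: at [0:16] → 'l8ooovivivvvv575'.
Each match is replaced using the text its own group 1 captured.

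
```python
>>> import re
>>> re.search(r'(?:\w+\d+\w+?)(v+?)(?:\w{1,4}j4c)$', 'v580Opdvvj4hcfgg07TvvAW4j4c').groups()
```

('v',)

This matches one or more of a word character, then one or more of a digit, then one or more of a word character (lazy) (non-capturing group); then one or more of a literal 'v' (lazy) (captured); then 1 to 4 of a word character, then the literal 'j4c' (non-capturing group); then anchored at the end.
`re.search` scans for the first position where the pattern succeeds.
The match spans [0:27] → 'v580Opdvvj4hcfgg07TvvAW4j4c'.
Captured: group 1 = 'v'.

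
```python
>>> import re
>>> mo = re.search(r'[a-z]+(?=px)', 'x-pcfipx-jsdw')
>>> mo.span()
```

(2, 6)

The `(?=…)`/`(?<=…)` assertion just peeks at neighbouring text; it doesn't advance the match position.
`re.search` tries every starting position until one works.
The match spans [2:6] → 'pcfi'.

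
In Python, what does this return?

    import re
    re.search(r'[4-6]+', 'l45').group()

'45'

The pattern matches one or more of a character in [4-6].
`re.search` scans for the first position where the pattern succeeds.
The match spans [1:3] → '45'.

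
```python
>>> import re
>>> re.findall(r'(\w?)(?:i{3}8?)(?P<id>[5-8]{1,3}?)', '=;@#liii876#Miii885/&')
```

The pattern matches optionally a word character (captured); then exactly 3 of a literal 'i', then optionally the literal '8' (non-capturing group); then 1 to 3 of a character in [5-8] (lazy) (captured as 'id').
Scanning left to right: at [4:10] match 'liii87', groups = ('l', '7'); at [12:18] match 'Miii88', groups = ('M', '8').
2 groups means each result is a tuple of 2 captured strings — 2 here.

[('l', '7'), ('M', '8')]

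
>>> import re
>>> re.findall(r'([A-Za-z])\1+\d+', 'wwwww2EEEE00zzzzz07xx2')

['w', 'E', 'z', 'x']

`\1` has to match the exact text group 1 already captured.
Scanning left to right: at [0:6] match 'wwwww2', group 1 = 'w'; at [6:12] match 'EEEE00', group 1 = 'E'; at [12:19] match 'zzzzz07', group 1 = 'z'; at [19:22] match 'xx2', group 1 = 'x'.
`findall` collects group 1 from each match (4 total).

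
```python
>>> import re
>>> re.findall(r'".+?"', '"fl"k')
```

Scanning left to right: at [0:4] → '"fl"'.
Since nothing is captured, `findall` lists the 1 matched substring directly.

['"fl"']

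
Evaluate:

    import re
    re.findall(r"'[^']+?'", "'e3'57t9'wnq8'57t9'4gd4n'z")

["'e3'", "'wnq8'", "'4gd4n'"]

With no groups in the pattern, `findall` gives back each whole match — 3 here.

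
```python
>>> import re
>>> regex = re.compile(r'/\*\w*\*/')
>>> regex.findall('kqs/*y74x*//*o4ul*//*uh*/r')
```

Matches: at [3:11] → '/*y74x*/'; at [11:19] → '/*o4ul*/'; at [19:25] → '/*uh*/'.
With no groups in the pattern, `findall` gives back each whole match — 3 here.

['/*y74x*/', '/*o4ul*/', '/*uh*/']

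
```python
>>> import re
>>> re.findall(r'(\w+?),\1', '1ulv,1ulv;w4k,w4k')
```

`\1` is not a pattern — it's the concrete string captured by group 1, re-applied verbatim.
Walking the string: at [0:9] match '1ulv,1ulv', group 1 = '1ulv'; at [10:17] match 'w4k,w4k', group 1 = 'w4k'.
One capturing group, so `findall` returns just the captured substring from each match — 2 in all.

['1ulv', 'w4k']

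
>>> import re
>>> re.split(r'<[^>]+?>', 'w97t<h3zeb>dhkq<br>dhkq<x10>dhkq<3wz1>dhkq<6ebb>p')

['w97t', 'dhkq', 'dhkq', 'dhkq', 'dhkq', 'p']

Matches to split on: at [4:11] → '<h3zeb>'; at [15:19] → '<br>'; at [23:28] → '<x10>'; at [32:38] → '<3wz1>'; at [42:48] → '<6ebb>'.
Splitting on the pattern gives 6 pieces.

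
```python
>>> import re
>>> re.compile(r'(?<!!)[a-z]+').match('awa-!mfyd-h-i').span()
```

(0, 3)

Because the assertion is negative and zero-width, positions next to the forbidden text are skipped.
`re.match` only tries the pattern at the start of the string.
The match spans [0:3] → 'awa'.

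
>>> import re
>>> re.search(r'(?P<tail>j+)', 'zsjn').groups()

('j',)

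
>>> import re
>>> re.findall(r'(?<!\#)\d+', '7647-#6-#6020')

A negative assertion filters positions out without eating any characters.
Matches: at [0:4] → '7647'; at [10:13] → '020'.
With no groups in the pattern, `findall` gives back each whole match — 2 here.

['7647', '020']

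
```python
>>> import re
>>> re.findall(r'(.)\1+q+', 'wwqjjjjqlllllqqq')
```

['w', 'j', 'l']

`\1` is not a pattern — it's the concrete string captured by group 1, re-applied verbatim.
Matches: at [0:3] match 'wwq', group 1 = 'w'; at [3:8] match 'jjjjq', group 1 = 'j'; at [8:16] match 'lllllqqq', group 1 = 'l'.
With a single group, `findall` returns only what that group captured — 3 items.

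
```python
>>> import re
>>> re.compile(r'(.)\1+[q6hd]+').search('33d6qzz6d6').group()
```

'33d6q'

The backreference `\1` re-matches whatever the first group consumed, character for character.
Unlike `match`, `search` isn't anchored — it looks for the pattern anywhere in the string.
The match spans [0:5] → '33d6q'.
Captured: group 1 = '3'.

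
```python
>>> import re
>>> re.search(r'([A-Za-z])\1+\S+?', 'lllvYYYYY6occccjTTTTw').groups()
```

The backreference `\1` re-matches whatever the first group consumed, character for character.
`re.search` scans for the first position where the pattern succeeds.
The match spans [0:4] → 'lllv'.
Captured: group 1 = 'l'.

('l',)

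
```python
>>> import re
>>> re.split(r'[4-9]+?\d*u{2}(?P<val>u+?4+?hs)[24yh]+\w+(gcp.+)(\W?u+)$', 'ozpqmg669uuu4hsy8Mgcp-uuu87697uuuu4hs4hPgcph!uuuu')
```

['ozpqmg', 'u4hs', 'gcp-uuu87697uuuu4hs4hPgcph!uuu', 'u', '']

The group in the pattern means `split` returns the separators' captures alongside the pieces.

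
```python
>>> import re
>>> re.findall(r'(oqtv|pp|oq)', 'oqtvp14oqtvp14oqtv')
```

['oqtv', 'oqtv', 'oqtv']

Alternation isn't longest-match — the leftmost alternative that fits at this position is chosen.
Walking the string: at [0:4] match 'oqtv', group 1 = 'oqtv'; at [7:11] match 'oqtv', group 1 = 'oqtv'; at [14:18] match 'oqtv', group 1 = 'oqtv'.
`findall` collects group 1 from each match (3 total).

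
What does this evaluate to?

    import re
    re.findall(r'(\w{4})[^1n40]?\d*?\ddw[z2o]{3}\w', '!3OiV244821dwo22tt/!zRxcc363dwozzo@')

['3OiV', 'zRxc']

With a single group, `findall` returns only what that group captured — 2 items.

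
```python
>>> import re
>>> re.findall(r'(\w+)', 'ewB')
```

Pattern: one or more of a word character (captured).
Matches: at [0:3] match 'ewB', group 1 = 'ewB'.
`findall` collects group 1 from the one match (1 total).

['ewB']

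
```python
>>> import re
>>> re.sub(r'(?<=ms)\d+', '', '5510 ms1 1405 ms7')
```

'5510 ms 1405 ms'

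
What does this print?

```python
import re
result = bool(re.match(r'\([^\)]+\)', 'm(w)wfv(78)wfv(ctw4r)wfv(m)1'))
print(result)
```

False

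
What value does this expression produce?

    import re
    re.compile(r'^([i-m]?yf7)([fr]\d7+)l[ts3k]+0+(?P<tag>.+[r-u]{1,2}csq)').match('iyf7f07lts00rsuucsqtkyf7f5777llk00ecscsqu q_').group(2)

'f07'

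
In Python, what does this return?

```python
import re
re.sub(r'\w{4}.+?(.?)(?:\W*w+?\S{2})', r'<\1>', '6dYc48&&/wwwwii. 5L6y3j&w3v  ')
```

'<8>wii. <j>  '

The pattern matches exactly 4 of a word character, then one or more of any character (lazy); then optionally any character (captured); then zero or more of a non-word character, then one or more of a literal 'w' (lazy), then exactly 2 of a non-whitespace character (non-capturing group).
Because the quantifier is non-greedy, it stops expanding at the earliest point where the rest of the pattern can succeed.
Matches: at [0:12] → '6dYc48&&/www'; at [17:27] → '5L6y3j&w3v'.
Each match is replaced using the text its own group 1 captured.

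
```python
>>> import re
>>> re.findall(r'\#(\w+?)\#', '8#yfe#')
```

['yfe']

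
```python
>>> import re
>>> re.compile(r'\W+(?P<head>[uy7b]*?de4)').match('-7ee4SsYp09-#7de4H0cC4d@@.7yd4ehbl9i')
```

None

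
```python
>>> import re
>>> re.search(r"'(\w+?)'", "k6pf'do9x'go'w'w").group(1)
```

The match spans [4:10] → "'do9x'".
Captured: group 1 = 'do9x'.

'do9x'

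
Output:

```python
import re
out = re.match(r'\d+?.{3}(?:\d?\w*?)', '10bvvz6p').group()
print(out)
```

`re.match` only tries the pattern at the start of the string.
The match spans [0:4] → '10bv'.

10bv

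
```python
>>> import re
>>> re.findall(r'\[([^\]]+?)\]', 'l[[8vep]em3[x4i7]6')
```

['[8vep', 'x4i7']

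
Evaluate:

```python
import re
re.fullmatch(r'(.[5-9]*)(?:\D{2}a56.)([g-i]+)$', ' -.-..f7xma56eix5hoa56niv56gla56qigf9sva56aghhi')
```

None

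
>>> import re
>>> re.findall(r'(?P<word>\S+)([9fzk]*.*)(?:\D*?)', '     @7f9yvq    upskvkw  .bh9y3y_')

Pattern: one or more of a non-whitespace character (captured as 'word'); then zero or more of one of [9fzk], then zero or more of any character (captured); then zero or more of a non-digit (lazy) (non-capturing group).
Scanning left to right: at [5:33] match '@7f9yvq    upskvkw  .bh9y3y_', groups = ('@7f9yvq', '    upskvkw  .bh9y3y_').
With 2 capturing groups, `findall` returns a 2-tuple per match.

[('@7f9yvq', '    upskvkw  .bh9y3y_')]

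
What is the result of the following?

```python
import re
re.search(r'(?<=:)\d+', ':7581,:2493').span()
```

(1, 5)

The positive lookaround only admits positions where the adjacent text matches; those characters stay outside the span.
`re.search` scans for the first position where the pattern succeeds.
The match spans [1:5] → '7581'.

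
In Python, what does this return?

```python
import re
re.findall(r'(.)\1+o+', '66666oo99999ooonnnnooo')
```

['6', '9', 'n']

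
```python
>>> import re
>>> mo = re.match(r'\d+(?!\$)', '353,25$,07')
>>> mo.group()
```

'353'

Because the assertion is negative and zero-width, positions next to the forbidden text are skipped.
`match` is anchored at position 0; if the pattern doesn't fit there, it returns None.
The match spans [0:3] → '353'.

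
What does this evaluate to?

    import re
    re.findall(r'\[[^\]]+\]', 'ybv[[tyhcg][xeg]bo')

Matches: at [3:11] → '[[tyhcg]'; at [11:16] → '[xeg]'.
`findall` yields the raw match text (2 of them) because the pattern has no groups.

['[[tyhcg]', '[xeg]']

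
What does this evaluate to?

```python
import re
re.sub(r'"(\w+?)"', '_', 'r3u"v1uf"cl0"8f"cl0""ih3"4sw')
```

`sub` substitutes '_' at each match site.

'r3u_cl0_cl0"_4sw'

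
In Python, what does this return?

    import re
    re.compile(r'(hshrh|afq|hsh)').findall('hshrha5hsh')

['hshrh', 'hsh']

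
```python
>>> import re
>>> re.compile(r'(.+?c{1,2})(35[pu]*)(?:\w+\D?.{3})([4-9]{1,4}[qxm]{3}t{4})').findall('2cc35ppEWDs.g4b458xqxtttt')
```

[('2cc', '35pp', '458xqxtttt')]

Pattern: one or more of any character (lazy), then 1 to 2 of a literal 'c' (captured); then the literal '35', then zero or more of one of [pu] (captured); then one or more of a word character, then optionally a non-digit, then exactly 3 of any character (non-capturing group); then 1 to 4 of a character in [4-9], then exactly 3 of one of [qxm], then exactly 4 of a literal 't' (captured).
3 groups means the one result is a tuple of 3 captured strings — 1 here.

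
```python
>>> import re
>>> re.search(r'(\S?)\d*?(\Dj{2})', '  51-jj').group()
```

'51-jj'

The match spans [2:7] → '51-jj'.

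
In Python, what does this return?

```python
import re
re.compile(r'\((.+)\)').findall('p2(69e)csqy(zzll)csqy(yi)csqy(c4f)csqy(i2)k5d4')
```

['69e)csqy(zzll)csqy(yi)csqy(c4f)csqy(i2']

Matches: at [2:42] match '(69e)csqy(zzll)csqy(yi)csqy(c4f)csqy(i2)', group 1 = '69e)csqy(zzll)csqy(yi)csqy(c4f)csqy(i2'.
With a single group, `findall` returns only what that group captured — 1 item.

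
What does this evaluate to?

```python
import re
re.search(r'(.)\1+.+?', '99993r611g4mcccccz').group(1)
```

`\1` is not a pattern — it's the concrete string captured by group 1, re-applied verbatim.
`re.search` tries every starting position until one works.
The match spans [0:5] → '99993'.
Captured: group 1 = '9'.

'9'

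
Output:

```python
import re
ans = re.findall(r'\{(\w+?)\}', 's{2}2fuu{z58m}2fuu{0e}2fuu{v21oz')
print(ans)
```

['2', 'z58m', '0e']

Scanning left to right: at [1:4] match '{2}', group 1 = '2'; at [8:14] match '{z58m}', group 1 = 'z58m'; at [18:22] match '{0e}', group 1 = '0e'.
With a single group, `findall` returns only what that group captured — 3 items.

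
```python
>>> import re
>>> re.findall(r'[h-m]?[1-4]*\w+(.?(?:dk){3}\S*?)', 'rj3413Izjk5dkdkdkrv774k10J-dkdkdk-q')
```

['-dkdkdk']

This matches optionally a character in [h-m], then zero or more of a character in [1-4], then one or more of a word character; then optionally any character, then the literal 'dk' repeated 3 times, then zero or more of a non-whitespace character (lazy) (captured).
The `?` after the quantifier makes it lazy — it takes as little as possible before letting the rest of the pattern try.
Scanning left to right: at [0:33] match 'rj3413Izjk5dkdkdkrv774k10J-dkdkdk', group 1 = '-dkdkdk'.
`findall` collects group 1 from the one match (1 total).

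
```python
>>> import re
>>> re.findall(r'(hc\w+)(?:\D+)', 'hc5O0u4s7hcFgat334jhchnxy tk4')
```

With a single group, `findall` returns only what that group captured — 1 item.

['hc5O0u4s7hcFgat334jhchnxy']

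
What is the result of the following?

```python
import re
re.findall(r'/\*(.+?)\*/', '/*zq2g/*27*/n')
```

With a single group, `findall` returns only what that group captured — 1 item.

['zq2g/*27']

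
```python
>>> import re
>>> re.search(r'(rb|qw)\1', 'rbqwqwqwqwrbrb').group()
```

'qwqw'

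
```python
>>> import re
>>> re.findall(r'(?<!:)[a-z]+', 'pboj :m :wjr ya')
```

['pboj', 'jr', 'ya']

Because the assertion is negative and zero-width, positions next to the forbidden text are skipped.
Walking the string: at [0:4] → 'pboj'; at [10:12] → 'jr'; at [13:15] → 'ya'.
`findall` yields the raw match text (3 of them) because the pattern has no groups.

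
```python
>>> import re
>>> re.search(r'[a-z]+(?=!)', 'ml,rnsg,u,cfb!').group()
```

'cfb'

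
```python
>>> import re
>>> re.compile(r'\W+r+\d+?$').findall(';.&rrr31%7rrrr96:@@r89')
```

[':@@r89']

This matches one or more of a non-word character; then one or more of the literal 'r', then one or more of a digit (lazy); then anchored at the end.
No capturing groups, so `findall` returns the 1 full match string.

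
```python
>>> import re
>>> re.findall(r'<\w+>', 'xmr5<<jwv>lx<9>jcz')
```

['<jwv>', '<9>']

Scanning left to right: at [5:10] → '<jwv>'; at [12:15] → '<9>'.
No capturing groups, so `findall` returns the 2 full match strings.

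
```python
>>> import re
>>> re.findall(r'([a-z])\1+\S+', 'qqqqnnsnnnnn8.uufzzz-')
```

`\1` is not a pattern — it's the concrete string captured by group 1, re-applied verbatim.
Matches: at [0:21] match 'qqqqnnsnnnnn8.uufzzz-', group 1 = 'q'.
Because there's exactly one group, `findall` drops the full match and keeps group 1 from the one hit.

['q']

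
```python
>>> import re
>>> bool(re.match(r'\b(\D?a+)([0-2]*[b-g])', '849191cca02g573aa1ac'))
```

The pattern matches a word boundary (`\b`, zero-width); then optionally a non-digit, then one or more of a literal 'a' (captured); then zero or more of a character in [0-2], then a character in [b-g] (captured).
`re.match` won't scan ahead — the pattern has to work from the very first character.
Here the pattern fails at index 0, so the call returns None, and `bool(None)` is False.

False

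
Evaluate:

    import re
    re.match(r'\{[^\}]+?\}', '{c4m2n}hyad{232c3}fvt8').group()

'{c4m2n}'

`re.match` won't scan ahead — the pattern has to work from the very first character.
The match spans [0:7] → '{c4m2n}'.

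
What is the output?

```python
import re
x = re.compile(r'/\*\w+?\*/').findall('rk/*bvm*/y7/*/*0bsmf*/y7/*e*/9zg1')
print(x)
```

['/*bvm*/', '/*0bsmf*/', '/*e*/']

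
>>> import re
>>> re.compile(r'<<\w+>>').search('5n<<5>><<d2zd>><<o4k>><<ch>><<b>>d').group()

'<<5>>'

Unlike `match`, `search` isn't anchored — it looks for the pattern anywhere in the string.
The match spans [2:7] → '<<5>>'.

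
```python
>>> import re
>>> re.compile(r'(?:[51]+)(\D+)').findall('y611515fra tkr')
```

This matches one or more of one of [51] (non-capturing group); then one or more of a non-digit (captured).
One capturing group, so `findall` returns just the captured substring from the one match — 1 in all.

['fra tkr']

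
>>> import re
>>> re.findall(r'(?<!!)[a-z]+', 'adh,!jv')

['adh', 'v']

The negative lookahead/lookbehind blocks any match where the forbidden context is present.
Scanning left to right: at [0:3] → 'adh'; at [6:7] → 'v'.
`findall` yields the raw match text (2 of them) because the pattern has no groups.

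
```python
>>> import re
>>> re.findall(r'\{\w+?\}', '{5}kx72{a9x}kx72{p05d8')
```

['{5}', '{a9x}']

`findall` yields the raw match text (2 of them) because the pattern has no groups.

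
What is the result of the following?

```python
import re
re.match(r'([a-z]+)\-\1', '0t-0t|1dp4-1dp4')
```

`\1` has to match the exact text group 1 already captured.
`re.match` won't scan ahead — the pattern has to work from the very first character.
Here position 0 doesn't satisfy it, so the call returns None.

None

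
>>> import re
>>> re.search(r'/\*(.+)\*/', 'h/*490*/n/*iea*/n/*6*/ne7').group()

`search` walks the string left to right and returns the first match it finds.
The match spans [1:22] → '/*490*/n/*iea*/n/*6*/'.
Captured: group 1 = '490*/n/*iea*/n/*6'.

'/*490*/n/*iea*/n/*6*/'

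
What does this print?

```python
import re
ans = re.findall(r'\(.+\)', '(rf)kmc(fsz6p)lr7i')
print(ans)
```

['(rf)kmc(fsz6p)']

Walking the string: at [0:14] → '(rf)kmc(fsz6p)'.
With no groups in the pattern, `findall` gives back each whole match — 1 here.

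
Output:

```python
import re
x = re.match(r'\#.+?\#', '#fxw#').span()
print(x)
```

`re.match` only tries the pattern at the start of the string.
The match spans [0:5] → '#fxw#'.

(0, 5)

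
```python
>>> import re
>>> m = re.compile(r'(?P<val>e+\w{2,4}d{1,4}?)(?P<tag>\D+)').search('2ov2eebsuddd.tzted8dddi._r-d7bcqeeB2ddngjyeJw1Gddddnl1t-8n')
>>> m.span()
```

Pattern: one or more of the literal 'e', then 2 to 4 of a word character, then 1 to 4 of a literal 'd' (lazy) (captured as 'val'); then one or more of a non-digit (captured as 'tag').
`re.search` tries every starting position until one works.
The match spans [4:18] → 'eebsuddd.tzted'.
Captured: group 1 = 'eebsudd', group 2 = 'd.tzted'.

(4, 18)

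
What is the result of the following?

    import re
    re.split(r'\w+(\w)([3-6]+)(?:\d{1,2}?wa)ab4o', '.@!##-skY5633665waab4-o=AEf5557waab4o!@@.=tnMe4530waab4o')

The pattern matches one or more of a word character; then a word character (captured); then one or more of a character in [3-6] (captured); then 1 to 2 of a digit (lazy), then the literal 'wa' (non-capturing group); then the literal 'ab', then the literal '4o'.
Matches to split on: at [24:37] → 'AEf5557waab4o'; at [42:56] → 'tnMe4530waab4o'.
The group in the pattern means `split` returns the separators' captures alongside the pieces.

['.@!##-skY5633665waab4-o=', '5', '5', '!@@.=', '5', '3', '']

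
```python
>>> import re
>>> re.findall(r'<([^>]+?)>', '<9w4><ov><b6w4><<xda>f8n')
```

['9w4', 'ov', 'b6w4', '<xda']

`findall` collects group 1 from each match (4 total).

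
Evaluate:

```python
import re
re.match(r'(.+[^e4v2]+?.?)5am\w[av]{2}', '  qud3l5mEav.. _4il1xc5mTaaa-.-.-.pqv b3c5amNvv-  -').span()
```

The pattern matches one or more of any character, then one or more of any character except [e4v2] (lazy), then optionally any character (captured); then the literal '5am', then a word character, then exactly 2 of one of [av].
`re.match` won't scan ahead — the pattern has to work from the very first character.
The match spans [0:47] → '  qud3l5mEav.. _4il1xc5mTaaa-.-.-.pqv b3c5amNvv'.
Captured: group 1 = '  qud3l5mEav.. _4il1xc5mTaaa-.-.-.pqv b3c'.

(0, 47)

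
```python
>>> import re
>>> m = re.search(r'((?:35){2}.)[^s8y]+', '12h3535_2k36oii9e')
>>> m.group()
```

Pattern: the literal '35' repeated 2 times, then any character (captured); then one or more of any character except [s8y].
Unlike `match`, `search` isn't anchored — it looks for the pattern anywhere in the string.
The match spans [3:17] → '3535_2k36oii9e'.
Captured: group 1 = '3535_'.

'3535_2k36oii9e'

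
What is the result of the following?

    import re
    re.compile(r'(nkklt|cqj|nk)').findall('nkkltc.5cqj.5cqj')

`|` is ordered: at each position the engine commits to the first alternative that works.
Walking the string: at [0:5] match 'nkklt', group 1 = 'nkklt'; at [8:11] match 'cqj', group 1 = 'cqj'; at [13:16] match 'cqj', group 1 = 'cqj'.
One capturing group, so `findall` returns just the captured substring from each match — 3 in all.

['nkklt', 'cqj', 'cqj']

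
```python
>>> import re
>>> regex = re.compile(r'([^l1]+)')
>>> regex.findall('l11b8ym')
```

This matches one or more of any character except [l1] (captured).
Walking the string: at [3:7] match 'b8ym', group 1 = 'b8ym'.
With a single group, `findall` returns only what that group captured — 1 item.

['b8ym']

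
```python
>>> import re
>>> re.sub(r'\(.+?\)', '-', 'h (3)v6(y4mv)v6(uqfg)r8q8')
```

'h -v6-v6-r8q8'

The `?` after the quantifier makes it lazy — it takes as little as possible before letting the rest of the pattern try.
Matches: at [2:5] → '(3)'; at [7:13] → '(y4mv)'; at [15:21] → '(uqfg)'.
`sub` substitutes '-' at each match site.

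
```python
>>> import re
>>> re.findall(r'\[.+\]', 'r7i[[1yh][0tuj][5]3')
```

Matches: at [3:18] → '[[1yh][0tuj][5]'.
With no groups in the pattern, `findall` gives back each whole match — 1 here.

['[[1yh][0tuj][5]']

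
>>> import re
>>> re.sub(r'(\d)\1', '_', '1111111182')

A backreference is literal: `\1` must see the identical characters the first group matched.
Matches: at [0:2] → '11'; at [2:4] → '11'; at [4:6] → '11'; at [6:8] → '11'.
`sub` substitutes '_' at each match site.

'____82'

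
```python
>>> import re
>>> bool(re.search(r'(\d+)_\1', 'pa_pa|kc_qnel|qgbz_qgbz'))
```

False

`\1` is not a pattern — it's the concrete string captured by group 1, re-applied verbatim.
`re.search` tries every starting position until one works.
Here the pattern never matches, so the call returns None, and `bool(None)` is False.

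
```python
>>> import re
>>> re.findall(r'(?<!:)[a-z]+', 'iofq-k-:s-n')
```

['iofq', 'k', 'n']

A negative assertion filters positions out without eating any characters.
Matches: at [0:4] → 'iofq'; at [5:6] → 'k'; at [10:11] → 'n'.
`findall` yields the raw match text (3 of them) because the pattern has no groups.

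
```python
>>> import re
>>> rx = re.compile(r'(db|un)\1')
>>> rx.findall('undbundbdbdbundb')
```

['db']

After group 1 captures some text, `\1` only succeeds where that same text appears again.
Walking the string: at [6:10] match 'dbdb', group 1 = 'db'.
Because there's exactly one group, `findall` drops the full match and keeps group 1 from the one hit.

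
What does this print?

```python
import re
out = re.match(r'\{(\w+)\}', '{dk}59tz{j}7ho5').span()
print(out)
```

(0, 4)

With `match`, the pattern is implicitly anchored at the beginning.
The match spans [0:4] → '{dk}'.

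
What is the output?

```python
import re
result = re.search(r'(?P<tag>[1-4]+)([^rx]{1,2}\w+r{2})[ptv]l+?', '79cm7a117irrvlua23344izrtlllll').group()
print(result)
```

The pattern matches one or more of a character in [1-4] (captured as 'tag'); then 1 to 2 of any character except [rx], then one or more of a word character, then exactly 2 of a literal 'r' (captured); then one of [ptv], then one or more of a literal 'l' (lazy).
The match spans [6:14] → '117irrvl'.

117irrvl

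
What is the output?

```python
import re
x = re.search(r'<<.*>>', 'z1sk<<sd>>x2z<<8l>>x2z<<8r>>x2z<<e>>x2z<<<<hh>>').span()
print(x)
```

(4, 47)

`re.search` tries every starting position until one works.
The match spans [4:47] → '<<sd>>x2z<<8l>>x2z<<8r>>x2z<<e>>x2z<<<<hh>>'.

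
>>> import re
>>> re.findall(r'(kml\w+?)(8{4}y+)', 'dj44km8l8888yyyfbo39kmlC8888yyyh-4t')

Pattern: the literal 'kml', then one or more of a word character (lazy) (captured); then exactly 4 of the literal '8', then one or more of the literal 'y' (captured).
Matches: at [20:31] match 'kmlC8888yyy', groups = ('kmlC', '8888yyy').
Multiple groups make `findall` return tuples — one 2-tuple for the one match.

[('kmlC', '8888yyy')]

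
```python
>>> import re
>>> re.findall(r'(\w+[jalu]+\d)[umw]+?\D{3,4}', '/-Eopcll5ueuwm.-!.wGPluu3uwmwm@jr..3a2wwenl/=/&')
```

With a single group, `findall` returns only what that group captured — 3 items.

['Eopcll5', 'wGPluu3', '3a2']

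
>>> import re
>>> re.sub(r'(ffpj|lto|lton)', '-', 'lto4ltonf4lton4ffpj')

'-4-nf4-n4-'

Branches in `(...|...)` are attempted left-to-right; the first branch that allows the whole pattern to succeed is taken.
Matches: at [0:3] → 'lto'; at [4:7] → 'lto'; at [10:13] → 'lto'; at [15:19] → 'ffpj'.
Each match is replaced by '-'.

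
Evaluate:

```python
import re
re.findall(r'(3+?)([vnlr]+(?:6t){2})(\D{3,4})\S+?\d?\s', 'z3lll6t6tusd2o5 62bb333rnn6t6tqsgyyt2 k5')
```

[('3', 'lll6t6t', 'usd'), ('333', 'rnn6t6t', 'qsgy')]

This matches one or more of a literal '3' (lazy) (captured); then one or more of one of [vnlr], then the literal '6t' repeated 2 times (captured); then 3 to 4 of a non-digit (captured); then one or more of a non-whitespace character (lazy), then optionally a digit, then whitespace.
`findall` packs the 3 group values into a tuple for every match.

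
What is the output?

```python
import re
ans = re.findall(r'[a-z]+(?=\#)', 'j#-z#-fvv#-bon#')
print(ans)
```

['j', 'z', 'fvv', 'bon']

The `(?=…)`/`(?<=…)` assertion just peeks at neighbouring text; it doesn't advance the match position.
Matches: at [0:1] → 'j'; at [3:4] → 'z'; at [6:9] → 'fvv'; at [11:14] → 'bon'.
Since nothing is captured, `findall` lists the 4 matched substrings directly.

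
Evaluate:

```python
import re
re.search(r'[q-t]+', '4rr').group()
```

'rr'

This matches one or more of a character in [q-t].
`re.search` scans for the first position where the pattern succeeds.
The match spans [1:3] → 'rr'.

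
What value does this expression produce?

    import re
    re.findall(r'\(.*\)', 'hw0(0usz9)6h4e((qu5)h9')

['(0usz9)6h4e((qu5)']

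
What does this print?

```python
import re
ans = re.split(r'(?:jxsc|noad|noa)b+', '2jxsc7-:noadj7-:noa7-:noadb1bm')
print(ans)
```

['2jxsc7-:noadj7-:noa7-:', '1bm']

Matches to split on: at [22:27] → 'noadb'.
Splitting on the pattern gives 2 pieces.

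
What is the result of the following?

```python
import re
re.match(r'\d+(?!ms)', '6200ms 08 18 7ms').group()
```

'620'

`re.match` won't scan ahead — the pattern has to work from the very first character.
The match spans [0:3] → '620'.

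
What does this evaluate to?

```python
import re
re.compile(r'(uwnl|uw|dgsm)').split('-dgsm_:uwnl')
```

The regex engine tests alternatives in the order written; an earlier branch that matches wins even if a later one would match more.
The group in the pattern means `split` returns the separators' captures alongside the pieces.

['-', 'dgsm', '_:', 'uwnl', '']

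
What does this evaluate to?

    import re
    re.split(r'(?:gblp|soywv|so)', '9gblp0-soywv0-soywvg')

['9', '0-', '0-', 'g']

`|` is ordered: at each position the engine commits to the first alternative that works.
Matches to split on: at [1:5] → 'gblp'; at [7:12] → 'soywv'; at [14:19] → 'soywv'.
`split` removes every match and returns the 4 fragments in between.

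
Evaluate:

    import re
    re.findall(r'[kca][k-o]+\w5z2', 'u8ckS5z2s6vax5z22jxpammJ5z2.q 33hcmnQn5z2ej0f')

The pattern matches one of [kca], then one or more of a character in [k-o]; then a word character, then the literal '5z2'.
No capturing groups, so `findall` returns the 2 full match strings.

['ckS5z2', 'ammJ5z2']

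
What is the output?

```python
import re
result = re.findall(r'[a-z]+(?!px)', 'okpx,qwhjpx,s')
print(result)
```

Because the assertion is negative and zero-width, positions next to the forbidden text are skipped.
With no groups in the pattern, `findall` gives back each whole match — 3 here.

['okpx', 'qwhjpx', 's']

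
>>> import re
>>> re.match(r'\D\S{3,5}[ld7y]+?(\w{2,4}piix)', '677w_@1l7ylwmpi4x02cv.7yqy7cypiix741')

Pattern: a non-digit, then 3 to 5 of a non-whitespace character; then one or more of one of [ld7y] (lazy); then 2 to 4 of a word character, then the literal 'p', then the literal 'iix' (captured).
`re.match` won't scan ahead — the pattern has to work from the very first character.
Here the string doesn't start with a match, so the call returns None.

None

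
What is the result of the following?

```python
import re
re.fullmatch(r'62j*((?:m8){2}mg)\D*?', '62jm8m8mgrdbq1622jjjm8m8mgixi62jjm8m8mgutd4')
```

None

The pattern matches the literal '62', then zero or more of a literal 'j'; then the literal 'm8' repeated 2 times, then the literal 'mg' (captured); then zero or more of a non-digit (lazy).
For `fullmatch`, every character of the input must be accounted for by the pattern.
Here there's no way to consume every character, so the call returns None.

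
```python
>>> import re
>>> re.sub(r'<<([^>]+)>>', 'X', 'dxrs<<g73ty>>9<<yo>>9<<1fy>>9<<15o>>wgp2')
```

'dxrsX9X9X9Xwgp2'

Matches: at [4:13] → '<<g73ty>>'; at [14:20] → '<<yo>>'; at [21:28] → '<<1fy>>'; at [29:36] → '<<15o>>'.
Each match is replaced by 'X'.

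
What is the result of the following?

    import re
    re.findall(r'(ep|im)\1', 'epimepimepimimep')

`\1` is not a pattern — it's the concrete string captured by group 1, re-applied verbatim.
Walking the string: at [10:14] match 'imim', group 1 = 'im'.
One capturing group, so `findall` returns just the captured substring from the one match — 1 in all.

['im']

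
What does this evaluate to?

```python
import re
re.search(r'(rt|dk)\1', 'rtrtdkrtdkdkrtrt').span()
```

(0, 4)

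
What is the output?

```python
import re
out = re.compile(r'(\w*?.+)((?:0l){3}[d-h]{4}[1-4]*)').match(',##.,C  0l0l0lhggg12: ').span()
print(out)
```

(0, 20)

With `match`, the pattern is implicitly anchored at the beginning.
The match spans [0:20] → ',##.,C  0l0l0lhggg12'.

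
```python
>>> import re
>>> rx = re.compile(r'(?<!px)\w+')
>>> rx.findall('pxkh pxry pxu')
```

`(?!…)`/`(?<!…)` only lets a position through if the neighbouring text does NOT match; no characters are consumed.
Matches: at [0:4] → 'pxkh'; at [5:9] → 'pxry'; at [10:13] → 'pxu'.
No capturing groups, so `findall` returns the 3 full match strings.

['pxkh', 'pxry', 'pxu']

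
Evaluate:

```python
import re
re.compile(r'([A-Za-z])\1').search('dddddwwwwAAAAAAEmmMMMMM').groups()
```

`\1` has to match the exact text group 1 already captured.
`re.search` tries every starting position until one works.
The match spans [0:2] → 'dd'.
Captured: group 1 = 'd'.

('d',)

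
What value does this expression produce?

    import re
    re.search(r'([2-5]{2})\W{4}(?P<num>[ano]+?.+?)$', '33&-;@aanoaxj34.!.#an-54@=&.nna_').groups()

('33', 'aanoaxj34.!.#an-54@=&.nna_')

Pattern: exactly 2 of a character in [2-5] (captured); then exactly 4 of a non-word character; then one or more of one of [ano] (lazy), then one or more of any character (lazy) (captured as 'num'); then anchored at the end.
`re.search` scans for the first position where the pattern succeeds.
The match spans [0:32] → '33&-;@aanoaxj34.!.#an-54@=&.nna_'.
Captured: group 1 = '33', group 2 = 'aanoaxj34.!.#an-54@=&.nna_'.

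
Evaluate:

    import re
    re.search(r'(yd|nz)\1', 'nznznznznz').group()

`\1` has to match the exact text group 1 already captured.
`re.search` scans for the first position where the pattern succeeds.
The match spans [0:4] → 'nznz'.
Captured: group 1 = 'nz'.

'nznz'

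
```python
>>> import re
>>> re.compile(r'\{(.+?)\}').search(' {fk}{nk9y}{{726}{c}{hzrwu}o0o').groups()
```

The match spans [1:5] → '{fk}'.
Captured: group 1 = 'fk'.

('fk',)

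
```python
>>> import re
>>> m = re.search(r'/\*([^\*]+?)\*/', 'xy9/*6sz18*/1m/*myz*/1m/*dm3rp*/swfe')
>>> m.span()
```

`re.search` tries every starting position until one works.
The match spans [3:12] → '/*6sz18*/'.
Captured: group 1 = '6sz18'.

(3, 12)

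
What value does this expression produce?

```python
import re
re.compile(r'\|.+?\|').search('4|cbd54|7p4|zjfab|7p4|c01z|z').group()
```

The `?` after the quantifier makes it lazy — it takes as little as possible before letting the rest of the pattern try.
`re.search` scans for the first position where the pattern succeeds.
The match spans [1:8] → '|cbd54|'.

'|cbd54|'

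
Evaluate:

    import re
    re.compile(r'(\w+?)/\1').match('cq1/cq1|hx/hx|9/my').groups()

('cq1',)

The match spans [0:7] → 'cq1/cq1'.
Captured: group 1 = 'cq1'.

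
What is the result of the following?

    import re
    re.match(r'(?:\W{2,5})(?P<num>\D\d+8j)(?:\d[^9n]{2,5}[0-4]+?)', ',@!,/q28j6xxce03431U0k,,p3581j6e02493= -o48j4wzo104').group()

',@!,/q28j6xxce03'

This matches 2 to 5 of a non-word character (non-capturing group); then a non-digit, then one or more of a digit, then the literal '8j' (captured as 'num'); then a digit, then 2 to 5 of any character except [9n], then one or more of a character in [0-4] (lazy) (non-capturing group).
Lazy quantifiers expand one character at a time until the remainder of the pattern can match.
`re.match` won't scan ahead — the pattern has to work from the very first character.
The match spans [0:16] → ',@!,/q28j6xxce03'.
Captured: group 1 = 'q28j'.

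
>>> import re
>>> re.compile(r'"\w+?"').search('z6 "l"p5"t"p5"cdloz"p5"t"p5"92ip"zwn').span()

(3, 6)

`re.search` scans for the first position where the pattern succeeds.
The match spans [3:6] → '"l"'.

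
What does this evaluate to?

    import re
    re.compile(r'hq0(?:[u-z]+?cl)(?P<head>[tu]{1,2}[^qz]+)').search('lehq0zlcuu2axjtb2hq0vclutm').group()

'hq0vclutm'

The match spans [17:26] → 'hq0vclutm'.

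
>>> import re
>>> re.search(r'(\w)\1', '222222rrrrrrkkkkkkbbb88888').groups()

The match spans [0:2] → '22'.
Captured: group 1 = '2'.

('2',)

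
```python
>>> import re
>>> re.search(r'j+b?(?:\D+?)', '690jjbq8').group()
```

'jjbq'

Pattern: one or more of the literal 'j', then optionally the literal 'b'; then one or more of a non-digit (lazy) (non-capturing group).
`re.search` tries every starting position until one works.
The match spans [3:7] → 'jjbq'.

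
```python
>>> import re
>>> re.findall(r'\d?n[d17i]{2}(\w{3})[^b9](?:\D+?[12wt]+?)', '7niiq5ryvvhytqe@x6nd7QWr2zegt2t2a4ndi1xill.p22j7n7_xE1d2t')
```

['q5r', 'QWr', '1xi']

This matches optionally a digit, then the literal 'n', then exactly 2 of one of [d17i]; then exactly 3 of a word character (captured); then any character except [b9]; then one or more of a non-digit (lazy), then one or more of one of [12wt] (lazy) (non-capturing group).
Matches: at [0:13] match '7niiq5ryvvhyt', group 1 = 'q5r'; at [17:29] match '6nd7QWr2zegt', group 1 = 'QWr'; at [33:45] match '4ndi1xill.p2', group 1 = '1xi'.
With a single group, `findall` returns only what that group captured — 3 items.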